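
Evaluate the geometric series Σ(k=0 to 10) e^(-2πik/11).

Sum of all nth roots of unity equals 0 for n > 1 (geometric series with r ≠ 1).

0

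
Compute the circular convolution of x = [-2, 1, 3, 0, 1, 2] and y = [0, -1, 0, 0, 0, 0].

(x ⊛ y)[n] = Σ(m=0 to 5) x[m] · y[(n-m) mod 6]

Computing each output sample:
(x ⊛ y)[0] = -2
(x ⊛ y)[1] = 2
(x ⊛ y)[2] = -1
(x ⊛ y)[3] = -3
(x ⊛ y)[4] = 0
(x ⊛ y)[5] = -1

x ⊛ y = [-2, 2, -1, -3, 0, -1]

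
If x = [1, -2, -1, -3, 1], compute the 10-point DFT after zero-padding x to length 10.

Original 5-point DFT: [-4, 3.9271+1.6776i, 0.5729+3.6655i, 0.5729-3.6655i, 3.9271-1.6776i]
Zero-padded 10-point DFT provides frequency interpolation.

DFT_10([x, 0, ...]) = [-4, -0.8090+4.3920i, 3.9271+1.6776i, 0.3090-1.4001i, 0.5729+3.6655i, 6, 0.5729-3.6655i, 0.3090+1.4001i, 3.9271-1.6776i, -0.8090-4.3920i]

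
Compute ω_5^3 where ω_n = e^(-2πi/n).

ω_5^3 = e^(-2πi·3/5)
= cos(-2π·3/5) + i·sin(-2π·3/5)
= cos(-6π/5) + i·sin(-6π/5)

ω_5^3 = cos(-6π/5) + i·sin(-6π/5) = -0.8090+0.5878i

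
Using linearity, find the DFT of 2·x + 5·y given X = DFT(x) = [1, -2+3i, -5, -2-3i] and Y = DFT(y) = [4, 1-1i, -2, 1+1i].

By linearity: DFT(2x + 5y) = 2·DFT(x) + 5·DFT(y)
= 2·[1, -2+3i, -5, -2-3i] + 5·[4, 1-1i, -2, 1+1i]

Computing element-wise:
Z[0] = 2·(1) + 5·(4) = 22
Z[1] = 2·(-2+3i) + 5·(1-1i) = 1+1i
Z[2] = 2·(-5) + 5·(-2) = -20
Z[3] = 2·(-2-3i) + 5·(1+1i) = 1-1i

DFT(2x + 5y) = 2·X + 5·Y = [22, 1+1i, -20, 1-1i]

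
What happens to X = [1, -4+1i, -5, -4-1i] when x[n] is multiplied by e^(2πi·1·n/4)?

Modulation property: DFT(ω_4^(-1n)·x[n]) = X[(k-1) mod 4], so circularly shift X by 1 positions.

X[k-1] = [-4-1i, 1, -4+1i, -5]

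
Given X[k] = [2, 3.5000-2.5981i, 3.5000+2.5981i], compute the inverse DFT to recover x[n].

x[n] = (1/3) Σ(k=0 to 2) X[k] · e^(2πikn/3)

Computing each x[n]:
x[0] = 3
x[1] = 1
x[2] = -2

x = [3, 1, -2]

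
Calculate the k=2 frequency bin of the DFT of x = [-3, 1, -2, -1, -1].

X[2] = Σ(n=0 to 4) x[n] · ω_5^(2n) where ω_5 = e^(-2πi/5)
= (-3)·ω_5^0 + (1)·ω_5^2 + (-2)·ω_5^4 + (-1)·ω_5^6 + (-1)·ω_5^8

X[2] = -3.9271-2.1266i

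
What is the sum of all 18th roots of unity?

Sum of all nth roots of unity equals 0 for n > 1 (geometric series with r ≠ 1).

0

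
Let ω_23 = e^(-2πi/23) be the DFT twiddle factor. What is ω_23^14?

ω_23^14 = e^(-2πi·14/23)
= cos(-2π·14/23) + i·sin(-2π·14/23)
= cos(-28π/23) + i·sin(-28π/23)

ω_23^14 = cos(-28π/23) + i·sin(-28π/23) = -0.7757+0.6311i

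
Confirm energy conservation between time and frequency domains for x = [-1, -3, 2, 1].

Time domain:
Σ|x[n]|² = |-1|² + |-3|² + |2|² + |1|² = 15.0000

Frequency domain:
(1/4)Σ|X[k]|² = (1/4)(|-1|² + |-3+4i|² + |3|² + |-3-4i|²) = (1/4)·60.0000 = 15.0000

Both sides agree, confirming Parseval's theorem.

Σ|x[n]|² = (1/N)Σ|X[k]|² = 15.0000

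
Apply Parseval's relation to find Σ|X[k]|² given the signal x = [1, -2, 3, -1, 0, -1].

Parseval: Σ|x[n]|² = (1/N)Σ|X[k]|², so Σ|X[k]|² = N·Σ|x[n]|² = 6·16.0000

Σ|X[k]|² = N·Σ|x[n]|² = 6·16.0000 = 96.0000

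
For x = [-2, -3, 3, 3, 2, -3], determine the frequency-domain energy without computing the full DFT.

Parseval: Σ|x[n]|² = (1/N)Σ|X[k]|², so Σ|X[k]|² = N·Σ|x[n]|² = 6·44.0000

Σ|X[k]|² = N·Σ|x[n]|² = 6·44.0000 = 264.0000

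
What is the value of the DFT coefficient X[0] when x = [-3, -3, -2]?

X[0] = Σ(n=0 to 2) x[n] · ω_3^0 = Σ x[n]
= (-3) + (-3) + (-2)

X[0] = -8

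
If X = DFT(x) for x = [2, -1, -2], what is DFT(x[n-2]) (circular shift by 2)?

Time shift by 2: X_shifted[k] = ω_3^(2k) · X[k]
Shifted x = [-1, -2, 2]

DFT(x[n-2]) = [-1, -1.0000+3.4641i, -1.0000-3.4641i]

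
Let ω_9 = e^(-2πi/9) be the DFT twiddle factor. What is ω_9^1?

ω_9^1 = e^(-2πi·1/9)
= cos(-2π·1/9) + i·sin(-2π·1/9)
= cos(-2π/9) + i·sin(-2π/9)

ω_9^1 = cos(-2π/9) + i·sin(-2π/9) = 0.7660-0.6428i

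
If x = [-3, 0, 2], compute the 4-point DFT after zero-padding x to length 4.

Original 3-point DFT: [-1, -4.0000+1.7321i, -4.0000-1.7321i]
Zero-padded 4-point DFT provides frequency interpolation.

DFT_4([x, 0, ...]) = [-1, -5, -1, -5]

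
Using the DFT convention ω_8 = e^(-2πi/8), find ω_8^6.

ω_8^6 = e^(-2πi·6/8)
= cos(-2π·6/8) + i·sin(-2π·6/8)
= cos(-12π/8) + i·sin(-12π/8)

ω_8^6 = cos(-12π/8) + i·sin(-12π/8) = 1i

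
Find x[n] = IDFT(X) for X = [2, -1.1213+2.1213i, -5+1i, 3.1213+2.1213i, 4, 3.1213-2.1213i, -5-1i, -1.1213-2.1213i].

x[n] = (1/8) Σ(k=0 to 7) X[k] · e^(2πikn/8)

Computing each x[n]:
x[0] = 0
x[1] = -2
x[2] = 2
x[3] = 0
x[4] = -1
x[5] = 1
x[6] = 2
x[7] = 0

x = [0, -2, 2, 0, -1, 1, 2, 0]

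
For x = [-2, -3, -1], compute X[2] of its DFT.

X[2] = Σ(n=0 to 2) x[n] · ω_3^(2n) where ω_3 = e^(-2πi/3)
= (-2)·ω_3^0 + (-3)·ω_3^2 + (-1)·ω_3^4

X[2] = -1.7321i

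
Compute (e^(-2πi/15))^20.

Since ω_15^15 = 1, powers reduce modulo 15.
20 mod 15 = 5
So ω_15^20 = ω_15^5 = e^(-2πi·5/15)

ω_15^20 = ω_15^5 = -0.5000-0.8660i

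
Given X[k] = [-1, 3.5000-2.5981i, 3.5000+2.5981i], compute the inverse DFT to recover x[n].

x[n] = (1/3) Σ(k=0 to 2) X[k] · e^(2πikn/3)

Computing each x[n]:
x[0] = 2
x[1] = 0
x[2] = -3

x = [2, 0, -3]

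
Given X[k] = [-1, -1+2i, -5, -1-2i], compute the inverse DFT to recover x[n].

x[n] = (1/4) Σ(k=0 to 3) X[k] · e^(2πikn/4)

Computing each x[n]:
x[0] = -2
x[1] = 0
x[2] = -1
x[3] = 2

x = [-2, 0, -1, 2]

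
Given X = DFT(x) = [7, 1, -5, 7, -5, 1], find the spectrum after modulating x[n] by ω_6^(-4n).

Modulation property: DFT(ω_6^(-4n)·x[n]) = X[(k-4) mod 6], so circularly shift X by 4 positions.

X[k-4] = [-5, 7, -5, 1, 7, 1]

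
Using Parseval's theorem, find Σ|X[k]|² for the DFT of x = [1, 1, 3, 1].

Parseval: Σ|x[n]|² = (1/N)Σ|X[k]|², so Σ|X[k]|² = N·Σ|x[n]|² = 4·12.0000

Σ|X[k]|² = N·Σ|x[n]|² = 4·12.0000 = 48.0000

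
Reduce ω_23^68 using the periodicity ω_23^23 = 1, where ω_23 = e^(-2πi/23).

Since ω_23^23 = 1, powers reduce modulo 23.
68 mod 23 = 22
So ω_23^68 = ω_23^22 = e^(-2πi·22/23)

ω_23^68 = ω_23^22 = 0.9629+0.2698i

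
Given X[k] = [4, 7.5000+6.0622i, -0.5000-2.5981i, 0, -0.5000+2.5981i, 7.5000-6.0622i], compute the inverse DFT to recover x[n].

x[n] = (1/6) Σ(k=0 to 5) X[k] · e^(2πikn/6)

Computing each x[n]:
x[0] = 3
x[1] = 1
x[2] = -3
x[3] = -2
x[4] = 2
x[5] = 3

x = [3, 1, -3, -2, 2, 3]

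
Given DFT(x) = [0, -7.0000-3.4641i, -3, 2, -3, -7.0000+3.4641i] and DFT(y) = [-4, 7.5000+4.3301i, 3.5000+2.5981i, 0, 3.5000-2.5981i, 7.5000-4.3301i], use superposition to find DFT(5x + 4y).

By linearity: DFT(5x + 4y) = 5·DFT(x) + 4·DFT(y)
= 5·[0, -7.0000-3.4641i, -3, 2, -3, -7.0000+3.4641i] + 4·[-4, 7.5000+4.3301i, 3.5000+2.5981i, 0, 3.5000-2.5981i, 7.5000-4.3301i]

Computing element-wise:
Z[0] = 5·(0) + 4·(-4) = -16
Z[1] = 5·(-7.0000-3.4641i) + 4·(7.5000+4.3301i) = -5.0000-0.0001i
Z[2] = 5·(-3) + 4·(3.5000+2.5981i) = -1.0000+10.3924i
Z[3] = 5·(2) + 4·(0) = 10
Z[4] = 5·(-3) + 4·(3.5000-2.5981i) = -1.0000-10.3924i
Z[5] = 5·(-7.0000+3.4641i) + 4·(7.5000-4.3301i) = -5.0000+0.0001i

DFT(5x + 4y) = 5·X + 4·Y = [-16, -5.0000-0.0001i, -1.0000+10.3924i, 10, -1.0000-10.3924i, -5.0000+0.0001i]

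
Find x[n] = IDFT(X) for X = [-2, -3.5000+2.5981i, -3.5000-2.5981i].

x[n] = (1/3) Σ(k=0 to 2) X[k] · e^(2πikn/3)

Computing each x[n]:
x[0] = -3
x[1] = -1
x[2] = 2

x = [-3, -1, 2]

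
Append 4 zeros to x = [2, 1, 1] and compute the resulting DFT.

Original 3-point DFT: [4, 1, 1]
Zero-padded 7-point DFT provides frequency interpolation.

DFT_7([x, 0, ...]) = [4, 2.4010-1.7568i, 0.8765-0.5410i, 1.7225+0.3479i, 1.7225-0.3479i, 0.8765+0.5410i, 2.4010+1.7568i]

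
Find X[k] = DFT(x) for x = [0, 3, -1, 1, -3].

X[k] = Σ(n=0 to 4) x[n] · ω_5^(nk)
where ω_5 = e^(-2πi/5)

Computing each X[k]:
X[0] = 0
X[1] = -4.5308i
X[2] = -5.4288i
X[3] = 5.4288i
X[4] = 4.5308i

X = [0, -4.5308i, -5.4288i, 5.4288i, 4.5308i]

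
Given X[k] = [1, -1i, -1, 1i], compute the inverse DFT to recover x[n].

x[n] = (1/4) Σ(k=0 to 3) X[k] · e^(2πikn/4)

Computing each x[n]:
x[0] = 0
x[1] = 1
x[2] = 0
x[3] = 0

x = [0, 1, 0, 0]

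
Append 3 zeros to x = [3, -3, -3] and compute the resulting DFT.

Original 3-point DFT: [-3, 6, 6]
Zero-padded 6-point DFT provides frequency interpolation.

DFT_6([x, 0, ...]) = [-3, 3.0000+5.1962i, 6, 3, 6, 3.0000-5.1962i]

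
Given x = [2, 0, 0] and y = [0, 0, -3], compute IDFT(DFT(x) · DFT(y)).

(x ⊛ y)[n] = Σ(m=0 to 2) x[m] · y[(n-m) mod 3]

Computing each output sample:
(x ⊛ y)[0] = 0
(x ⊛ y)[1] = 0
(x ⊛ y)[2] = -6

x ⊛ y = [0, 0, -6]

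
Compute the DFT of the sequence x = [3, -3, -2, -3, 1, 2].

X[k] = Σ(n=0 to 5) x[n] · ω_6^(nk)
where ω_6 = e^(-2πi/6)

Computing each X[k]:
X[0] = -2
X[1] = 6.0000+6.9282i
X[2] = 1.0000+1.7321i
X[3] = 6
X[4] = 1.0000-1.7321i
X[5] = 6.0000-6.9282i

X = [-2, 6.0000+6.9282i, 1.0000+1.7321i, 6, 1.0000-1.7321i, 6.0000-6.9282i]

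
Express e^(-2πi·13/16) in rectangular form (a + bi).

ω_16^13 = e^(-2πi·13/16)
= cos(-2π·13/16) + i·sin(-2π·13/16)
= cos(-26π/16) + i·sin(-26π/16)

ω_16^13 = cos(-26π/16) + i·sin(-26π/16) = 0.3827+0.9239i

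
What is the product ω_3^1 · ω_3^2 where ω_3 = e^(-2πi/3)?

The primitive 3rd roots of unity are ω_3^k for k coprime to 3: k ∈ {1, 2}
Their product equals the constant term of the cyclotomic polynomial Φ_3(x) up to sign.
For n ≥ 3, the product of all primitive nth roots of unity is 1. (For n=1 it is 1; for n=2 it is -1.)

1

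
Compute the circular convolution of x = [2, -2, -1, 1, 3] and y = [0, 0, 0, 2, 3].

(x ⊛ y)[n] = Σ(m=0 to 4) x[m] · y[(n-m) mod 5]

Computing each output sample:
(x ⊛ y)[0] = -8
(x ⊛ y)[1] = -1
(x ⊛ y)[2] = 9
(x ⊛ y)[3] = 13
(x ⊛ y)[4] = 2

x ⊛ y = [-8, -1, 9, 13, 2]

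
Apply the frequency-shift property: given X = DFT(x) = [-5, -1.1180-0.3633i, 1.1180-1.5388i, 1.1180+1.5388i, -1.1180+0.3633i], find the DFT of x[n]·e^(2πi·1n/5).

Modulation property: DFT(ω_5^(-1n)·x[n]) = X[(k-1) mod 5], so circularly shift X by 1 positions.

X[k-1] = [-1.1180+0.3633i, -5, -1.1180-0.3633i, 1.1180-1.5388i, 1.1180+1.5388i]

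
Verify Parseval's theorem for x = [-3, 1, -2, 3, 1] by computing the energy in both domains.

Time domain:
Σ|x[n]|² = |-3|² + |1|² + |-2|² + |3|² + |1|² = 24.0000

Frequency domain:
(1/5)Σ|X[k]|² = (1/5)(|0|² + |-3.1910+2.9389i|² + |-4.3090-4.7553i|² + |-4.3090+4.7553i|² + |-3.1910-2.9389i|²) = (1/5)·120.0000 = 24.0000

Both sides agree, confirming Parseval's theorem.

Σ|x[n]|² = (1/N)Σ|X[k]|² = 24.0000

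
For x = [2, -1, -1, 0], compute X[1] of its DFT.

X[1] = Σ(n=0 to 3) x[n] · ω_4^(1n) where ω_4 = e^(-2πi/4)
= (2)·ω_4^0 + (-1)·ω_4^1 + (-1)·ω_4^2 + (0)·ω_4^3

X[1] = 3+1i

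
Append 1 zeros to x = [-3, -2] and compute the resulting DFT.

Original 2-point DFT: [-5, -1]
Zero-padded 3-point DFT provides frequency interpolation.

DFT_3([x, 0, ...]) = [-5, -2.0000+1.7321i, -2.0000-1.7321i]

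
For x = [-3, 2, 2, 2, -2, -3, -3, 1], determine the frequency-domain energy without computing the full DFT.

Parseval: Σ|x[n]|² = (1/N)Σ|X[k]|², so Σ|X[k]|² = N·Σ|x[n]|² = 8·44.0000

Σ|X[k]|² = N·Σ|x[n]|² = 8·44.0000 = 352.0000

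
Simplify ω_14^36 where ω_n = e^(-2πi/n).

Since ω_14^14 = 1, powers reduce modulo 14.
36 mod 14 = 8
So ω_14^36 = ω_14^8 = e^(-2πi·8/14)

ω_14^36 = ω_14^8 = -0.9010+0.4339i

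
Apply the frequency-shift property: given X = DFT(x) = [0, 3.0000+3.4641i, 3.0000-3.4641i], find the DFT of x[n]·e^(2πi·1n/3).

Modulation property: DFT(ω_3^(-1n)·x[n]) = X[(k-1) mod 3], so circularly shift X by 1 positions.

X[k-1] = [3.0000-3.4641i, 0, 3.0000+3.4641i]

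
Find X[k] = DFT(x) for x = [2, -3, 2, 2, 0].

X[k] = Σ(n=0 to 4) x[n] · ω_5^(nk)
where ω_5 = e^(-2πi/5)

Computing each X[k]:
X[0] = 3
X[1] = -2.1631+2.8532i
X[2] = 5.6631+1.7634i
X[3] = 5.6631-1.7634i
X[4] = -2.1631-2.8532i

X = [3, -2.1631+2.8532i, 5.6631+1.7634i, 5.6631-1.7634i, -2.1631-2.8532i]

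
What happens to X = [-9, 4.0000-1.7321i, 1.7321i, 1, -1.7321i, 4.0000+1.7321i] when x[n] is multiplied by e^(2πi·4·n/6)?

Modulation property: DFT(ω_6^(-4n)·x[n]) = X[(k-4) mod 6], so circularly shift X by 4 positions.

X[k-4] = [1.7321i, 1, -1.7321i, 4.0000+1.7321i, -9, 4.0000-1.7321i]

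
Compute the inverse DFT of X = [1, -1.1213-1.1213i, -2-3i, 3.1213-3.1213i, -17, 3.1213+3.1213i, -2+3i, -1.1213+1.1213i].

x[n] = (1/8) Σ(k=0 to 7) X[k] · e^(2πikn/8)

Computing each x[n]:
x[0] = -2
x[1] = 3
x[2] = -2
x[3] = 3
x[4] = -3
x[5] = 3
x[6] = -1
x[7] = 0

x = [-2, 3, -2, 3, -3, 3, -1, 0]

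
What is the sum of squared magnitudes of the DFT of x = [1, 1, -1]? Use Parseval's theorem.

Parseval: Σ|x[n]|² = (1/N)Σ|X[k]|², so Σ|X[k]|² = N·Σ|x[n]|² = 3·3.0000

Σ|X[k]|² = N·Σ|x[n]|² = 3·3.0000 = 9.0000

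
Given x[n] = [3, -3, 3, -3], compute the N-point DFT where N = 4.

X[k] = Σ(n=0 to 3) x[n] · ω_4^(nk)
where ω_4 = e^(-2πi/4)

Computing each X[k]:
X[0] = 0
X[1] = 0
X[2] = 12
X[3] = 0

X = [0, 0, 12, 0]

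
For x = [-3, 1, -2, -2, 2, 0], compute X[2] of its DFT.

X[2] = Σ(n=0 to 5) x[n] · ω_6^(2n) where ω_6 = e^(-2πi/6)
= (-3)·ω_6^0 + (1)·ω_6^2 + (-2)·ω_6^4 + (-2)·ω_6^6 + (2)·ω_6^8 + (0)·ω_6^10

X[2] = -5.5000-4.3301i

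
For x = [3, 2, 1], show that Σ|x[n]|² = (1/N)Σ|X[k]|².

Time domain:
Σ|x[n]|² = |3|² + |2|² + |1|² = 14.0000

Frequency domain:
(1/3)Σ|X[k]|² = (1/3)(|6|² + |1.5000-0.8660i|² + |1.5000+0.8660i|²) = (1/3)·42.0000 = 14.0000

Both sides agree, confirming Parseval's theorem.

Σ|x[n]|² = (1/N)Σ|X[k]|² = 14.0000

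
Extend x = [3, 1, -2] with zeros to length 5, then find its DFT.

Original 3-point DFT: [2, 3.5000-2.5981i, 3.5000+2.5981i]
Zero-padded 5-point DFT provides frequency interpolation.

DFT_5([x, 0, ...]) = [2, 4.9271+0.2245i, 1.5729-2.4899i, 1.5729+2.4899i, 4.9271-0.2245i]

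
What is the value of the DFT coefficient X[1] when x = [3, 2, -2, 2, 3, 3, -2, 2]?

X[1] = Σ(n=0 to 7) x[n] · ω_8^(1n) where ω_8 = e^(-2πi/8)
= (3)·ω_8^0 + (2)·ω_8^1 + (-2)·ω_8^2 + (2)·ω_8^3 + (3)·ω_8^4 + (3)·ω_8^5 + (-2)·ω_8^6 + (2)·ω_8^7

X[1] = -0.7071+0.7071i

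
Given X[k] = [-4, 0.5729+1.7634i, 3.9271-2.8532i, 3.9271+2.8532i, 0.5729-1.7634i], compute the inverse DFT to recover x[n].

x[n] = (1/5) Σ(k=0 to 4) X[k] · e^(2πikn/5)

Computing each x[n]:
x[0] = 1
x[1] = -2
x[2] = -2
x[3] = 1
x[4] = -2

x = [1, -2, -2, 1, -2]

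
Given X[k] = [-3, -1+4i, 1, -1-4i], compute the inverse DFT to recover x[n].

x[n] = (1/4) Σ(k=0 to 3) X[k] · e^(2πikn/4)

Computing each x[n]:
x[0] = -1
x[1] = -3
x[2] = 0
x[3] = 1

x = [-1, -3, 0, 1]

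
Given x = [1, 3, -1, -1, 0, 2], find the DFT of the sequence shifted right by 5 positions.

Time shift by 5: X_shifted[k] = ω_6^(5k) · X[k]
Shifted x = [3, -1, -1, 0, 2, 1]

DFT(x[n-5]) = [4, 2.5000+4.3301i, 2.5000-0.8660i, 4, 2.5000+0.8660i, 2.5000-4.3301i]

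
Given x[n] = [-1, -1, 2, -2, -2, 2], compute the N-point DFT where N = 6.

X[k] = Σ(n=0 to 5) x[n] · ω_6^(nk)
where ω_6 = e^(-2πi/6)

Computing each X[k]:
X[0] = -2
X[1] = 1.5000-0.8660i
X[2] = -3.5000+6.0622i
X[3] = 0
X[4] = -3.5000-6.0622i
X[5] = 1.5000+0.8660i

X = [-2, 1.5000-0.8660i, -3.5000+6.0622i, 0, -3.5000-6.0622i, 1.5000+0.8660i]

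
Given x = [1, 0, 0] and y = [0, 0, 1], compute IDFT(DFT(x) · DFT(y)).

(x ⊛ y)[n] = Σ(m=0 to 2) x[m] · y[(n-m) mod 3]

Computing each output sample:
(x ⊛ y)[0] = 0
(x ⊛ y)[1] = 0
(x ⊛ y)[2] = 1

x ⊛ y = [0, 0, 1]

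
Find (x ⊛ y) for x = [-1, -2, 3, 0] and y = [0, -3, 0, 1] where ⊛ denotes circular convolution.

(x ⊛ y)[n] = Σ(m=0 to 3) x[m] · y[(n-m) mod 4]

Computing each output sample:
(x ⊛ y)[0] = -2
(x ⊛ y)[1] = 6
(x ⊛ y)[2] = 6
(x ⊛ y)[3] = -10

x ⊛ y = [-2, 6, 6, -10]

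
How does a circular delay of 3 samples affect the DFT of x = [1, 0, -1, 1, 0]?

Time shift by 3: X_shifted[k] = ω_5^(3k) · X[k]
Shifted x = [-1, 1, 0, 1, 0]

DFT(x[n-3]) = [1, -1.5000-0.3633i, -1.5000-1.5388i, -1.5000+1.5388i, -1.5000+0.3633i]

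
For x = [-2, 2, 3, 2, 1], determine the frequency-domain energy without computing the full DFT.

Parseval: Σ|x[n]|² = (1/N)Σ|X[k]|², so Σ|X[k]|² = N·Σ|x[n]|² = 5·22.0000

Σ|X[k]|² = N·Σ|x[n]|² = 5·22.0000 = 110.0000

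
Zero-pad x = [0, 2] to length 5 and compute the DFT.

Original 2-point DFT: [2, -2]
Zero-padded 5-point DFT provides frequency interpolation.

DFT_5([x, 0, ...]) = [2, 0.6180-1.9021i, -1.6180-1.1756i, -1.6180+1.1756i, 0.6180+1.9021i]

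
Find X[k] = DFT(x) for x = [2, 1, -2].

X[k] = Σ(n=0 to 2) x[n] · ω_3^(nk)
where ω_3 = e^(-2πi/3)

Computing each X[k]:
X[0] = 1
X[1] = 2.5000-2.5981i
X[2] = 2.5000+2.5981i

X = [1, 2.5000-2.5981i, 2.5000+2.5981i]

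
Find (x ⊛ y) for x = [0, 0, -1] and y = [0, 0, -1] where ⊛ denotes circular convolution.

(x ⊛ y)[n] = Σ(m=0 to 2) x[m] · y[(n-m) mod 3]

Computing each output sample:
(x ⊛ y)[0] = 0
(x ⊛ y)[1] = 1
(x ⊛ y)[2] = 0

x ⊛ y = [0, 1, 0]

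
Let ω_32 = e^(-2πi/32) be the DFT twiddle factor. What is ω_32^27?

ω_32^27 = e^(-2πi·27/32)
= cos(-2π·27/32) + i·sin(-2π·27/32)
= cos(-54π/32) + i·sin(-54π/32)

ω_32^27 = cos(-54π/32) + i·sin(-54π/32) = 0.5556+0.8315i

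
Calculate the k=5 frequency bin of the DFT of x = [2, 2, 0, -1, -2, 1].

X[5] = Σ(n=0 to 5) x[n] · ω_6^(5n) where ω_6 = e^(-2πi/6)
= (2)·ω_6^0 + (2)·ω_6^5 + (0)·ω_6^10 + (-1)·ω_6^15 + (-2)·ω_6^20 + (1)·ω_6^25

X[5] = 5.5000+2.5981i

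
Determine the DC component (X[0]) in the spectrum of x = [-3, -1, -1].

X[0] = Σ(n=0 to 2) x[n] · ω_3^0 = Σ x[n]
= (-3) + (-1) + (-1)

X[0] = -5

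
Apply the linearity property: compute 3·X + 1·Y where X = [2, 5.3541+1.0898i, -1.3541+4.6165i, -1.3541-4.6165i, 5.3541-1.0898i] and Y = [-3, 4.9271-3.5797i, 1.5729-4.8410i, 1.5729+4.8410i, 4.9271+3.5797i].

By linearity: DFT(3x + 1y) = 3·DFT(x) + 1·DFT(y)
= 3·[2, 5.3541+1.0898i, -1.3541+4.6165i, -1.3541-4.6165i, 5.3541-1.0898i] + 1·[-3, 4.9271-3.5797i, 1.5729-4.8410i, 1.5729+4.8410i, 4.9271+3.5797i]

Computing element-wise:
Z[0] = 3·(2) + 1·(-3) = 3
Z[1] = 3·(5.3541+1.0898i) + 1·(4.9271-3.5797i) = 20.9894-0.3103i
Z[2] = 3·(-1.3541+4.6165i) + 1·(1.5729-4.8410i) = -2.4894+9.0085i
Z[3] = 3·(-1.3541-4.6165i) + 1·(1.5729+4.8410i) = -2.4894-9.0085i
Z[4] = 3·(5.3541-1.0898i) + 1·(4.9271+3.5797i) = 20.9894+0.3103i

DFT(3x + 1y) = 3·X + 1·Y = [3, 20.9894-0.3103i, -2.4894+9.0085i, -2.4894-9.0085i, 20.9894+0.3103i]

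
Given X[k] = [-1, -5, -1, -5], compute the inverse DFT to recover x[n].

x[n] = (1/4) Σ(k=0 to 3) X[k] · e^(2πikn/4)

Computing each x[n]:
x[0] = -3
x[1] = 0
x[2] = 2
x[3] = 0

x = [-3, 0, 2, 0]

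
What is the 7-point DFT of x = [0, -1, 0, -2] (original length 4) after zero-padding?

Original 4-point DFT: [-3, -1i, 3, 1i]
Zero-padded 7-point DFT provides frequency interpolation.

DFT_7([x, 0, ...]) = [-3, 1.1784+1.6496i, -1.0245-0.5887i, 1.3460+2.3837i, 1.3460-2.3837i, -1.0245+0.5887i, 1.1784-1.6496i]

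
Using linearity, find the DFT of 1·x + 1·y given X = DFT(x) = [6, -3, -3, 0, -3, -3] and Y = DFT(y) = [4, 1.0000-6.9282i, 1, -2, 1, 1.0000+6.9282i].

By linearity: DFT(1x + 1y) = 1·DFT(x) + 1·DFT(y)
= 1·[6, -3, -3, 0, -3, -3] + 1·[4, 1.0000-6.9282i, 1, -2, 1, 1.0000+6.9282i]

Computing element-wise:
Z[0] = 1·(6) + 1·(4) = 10
Z[1] = 1·(-3) + 1·(1.0000-6.9282i) = -2.0000-6.9282i
Z[2] = 1·(-3) + 1·(1) = -2
Z[3] = 1·(0) + 1·(-2) = -2
Z[4] = 1·(-3) + 1·(1) = -2
Z[5] = 1·(-3) + 1·(1.0000+6.9282i) = -2.0000+6.9282i

DFT(1x + 1y) = 1·X + 1·Y = [10, -2.0000-6.9282i, -2, -2, -2, -2.0000+6.9282i]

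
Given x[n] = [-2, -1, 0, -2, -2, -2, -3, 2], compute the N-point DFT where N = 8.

X[k] = Σ(n=0 to 7) x[n] · ω_8^(nk)
where ω_8 = e^(-2πi/8)

Computing each X[k]:
X[0] = -10
X[1] = 3.5355-0.8787i
X[2] = -1+3i
X[3] = -3.5355+5.1213i
X[4] = -4
X[5] = -3.5355-5.1213i
X[6] = -1-3i
X[7] = 3.5355+0.8787i

X = [-10, 3.5355-0.8787i, -1+3i, -3.5355+5.1213i, -4, -3.5355-5.1213i, -1-3i, 3.5355+0.8787i]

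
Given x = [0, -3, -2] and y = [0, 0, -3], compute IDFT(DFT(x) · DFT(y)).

(x ⊛ y)[n] = Σ(m=0 to 2) x[m] · y[(n-m) mod 3]

Computing each output sample:
(x ⊛ y)[0] = 9
(x ⊛ y)[1] = 6
(x ⊛ y)[2] = 0

x ⊛ y = [9, 6, 0]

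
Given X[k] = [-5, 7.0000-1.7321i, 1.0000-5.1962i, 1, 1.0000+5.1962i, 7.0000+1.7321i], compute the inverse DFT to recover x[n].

x[n] = (1/6) Σ(k=0 to 5) X[k] · e^(2πikn/6)

Computing each x[n]:
x[0] = 2
x[1] = 2
x[2] = -3
x[3] = -3
x[4] = -1
x[5] = -2

x = [2, 2, -3, -3, -1, -2]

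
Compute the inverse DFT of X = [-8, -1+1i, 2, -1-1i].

x[n] = (1/4) Σ(k=0 to 3) X[k] · e^(2πikn/4)

Computing each x[n]:
x[0] = -2
x[1] = -3
x[2] = -1
x[3] = -2

x = [-2, -3, -1, -2]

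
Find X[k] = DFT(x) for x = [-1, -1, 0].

X[k] = Σ(n=0 to 2) x[n] · ω_3^(nk)
where ω_3 = e^(-2πi/3)

Computing each X[k]:
X[0] = -2
X[1] = -0.5000+0.8660i
X[2] = -0.5000-0.8660i

X = [-2, -0.5000+0.8660i, -0.5000-0.8660i]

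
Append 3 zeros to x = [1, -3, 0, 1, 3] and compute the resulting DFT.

Original 5-point DFT: [2, 0.1910+6.2941i, 1.3090+2.5757i, 1.3090-2.5757i, 0.1910-6.2941i]
Zero-padded 8-point DFT provides frequency interpolation.

DFT_8([x, 0, ...]) = [2, -4.8284+1.4142i, 4+4i, 0.8284+1.4142i, 6, 0.8284-1.4142i, 4-4i, -4.8284-1.4142i]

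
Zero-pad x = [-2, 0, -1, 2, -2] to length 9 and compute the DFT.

Original 5-point DFT: [-3, -3.4271-0.1388i, -0.0729-4.0287i, -0.0729+4.0287i, -3.4271+0.1388i]
Zero-padded 9-point DFT provides frequency interpolation.

DFT_9([x, 0, ...]) = [-3, -1.2943-0.0632i, -3.5924+0.7885i, 1.5000+0.8660i, -4.1133-4.3445i, -4.1133+4.3445i, 1.5000-0.8660i, -3.5924-0.7885i, -1.2943+0.0632i]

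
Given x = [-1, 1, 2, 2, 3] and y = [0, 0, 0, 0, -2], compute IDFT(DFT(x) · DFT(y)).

(x ⊛ y)[n] = Σ(m=0 to 4) x[m] · y[(n-m) mod 5]

Computing each output sample:
(x ⊛ y)[0] = -2
(x ⊛ y)[1] = -4
(x ⊛ y)[2] = -4
(x ⊛ y)[3] = -6
(x ⊛ y)[4] = 2

x ⊛ y = [-2, -4, -4, -6, 2]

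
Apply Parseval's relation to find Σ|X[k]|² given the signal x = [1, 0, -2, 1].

Parseval: Σ|x[n]|² = (1/N)Σ|X[k]|², so Σ|X[k]|² = N·Σ|x[n]|² = 4·6.0000

Σ|X[k]|² = N·Σ|x[n]|² = 4·6.0000 = 24.0000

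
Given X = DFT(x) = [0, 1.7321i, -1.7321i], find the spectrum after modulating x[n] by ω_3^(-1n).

Modulation property: DFT(ω_3^(-1n)·x[n]) = X[(k-1) mod 3], so circularly shift X by 1 positions.

X[k-1] = [-1.7321i, 0, 1.7321i]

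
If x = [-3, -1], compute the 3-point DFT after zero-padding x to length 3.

Original 2-point DFT: [-4, -2]
Zero-padded 3-point DFT provides frequency interpolation.

DFT_3([x, 0, ...]) = [-4, -2.5000+0.8660i, -2.5000-0.8660i]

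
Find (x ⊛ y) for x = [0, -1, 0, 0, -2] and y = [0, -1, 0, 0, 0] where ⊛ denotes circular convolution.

(x ⊛ y)[n] = Σ(m=0 to 4) x[m] · y[(n-m) mod 5]

Computing each output sample:
(x ⊛ y)[0] = 2
(x ⊛ y)[1] = 0
(x ⊛ y)[2] = 1
(x ⊛ y)[3] = 0
(x ⊛ y)[4] = 0

x ⊛ y = [2, 0, 1, 0, 0]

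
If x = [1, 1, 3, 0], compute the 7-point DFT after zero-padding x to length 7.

Original 4-point DFT: [5, -2-1i, 3, -2+1i]
Zero-padded 7-point DFT provides frequency interpolation.

DFT_7([x, 0, ...]) = [5, 0.9559-3.7066i, -1.9254+0.3267i, 1.9695+1.9116i, 1.9695-1.9116i, -1.9254-0.3267i, 0.9559+3.7066i]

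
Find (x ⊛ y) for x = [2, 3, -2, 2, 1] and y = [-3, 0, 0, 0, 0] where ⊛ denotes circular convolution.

(x ⊛ y)[n] = Σ(m=0 to 4) x[m] · y[(n-m) mod 5]

Computing each output sample:
(x ⊛ y)[0] = -6
(x ⊛ y)[1] = -9
(x ⊛ y)[2] = 6
(x ⊛ y)[3] = -6
(x ⊛ y)[4] = -3

x ⊛ y = [-6, -9, 6, -6, -3]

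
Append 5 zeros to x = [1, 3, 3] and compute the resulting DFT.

Original 3-point DFT: [7, -2, -2]
Zero-padded 8-point DFT provides frequency interpolation.

DFT_8([x, 0, ...]) = [7, 3.1213-5.1213i, -2-3i, -1.1213+0.8787i, 1, -1.1213-0.8787i, -2+3i, 3.1213+5.1213i]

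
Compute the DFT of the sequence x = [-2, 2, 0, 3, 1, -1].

X[k] = Σ(n=0 to 5) x[n] · ω_6^(nk)
where ω_6 = e^(-2πi/6)

Computing each X[k]:
X[0] = 3
X[1] = -5.0000-1.7321i
X[2] = -3.4641i
X[3] = -5
X[4] = 3.4641i
X[5] = -5.0000+1.7321i

X = [3, -5.0000-1.7321i, -3.4641i, -5, 3.4641i, -5.0000+1.7321i]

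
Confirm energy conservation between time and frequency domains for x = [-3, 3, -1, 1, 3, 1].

Time domain:
Σ|x[n]|² = |-3|² + |3|² + |-1|² + |1|² + |3|² + |1|² = 30.0000

Frequency domain:
(1/6)Σ|X[k]|² = (1/6)(|4|² + |-3.0000+1.7321i|² + |-5.0000-5.1962i|² + |-6|² + |-5.0000+5.1962i|² + |-3.0000-1.7321i|²) = (1/6)·180.0000 = 30.0000

Both sides agree, confirming Parseval's theorem.

Σ|x[n]|² = (1/N)Σ|X[k]|² = 30.0000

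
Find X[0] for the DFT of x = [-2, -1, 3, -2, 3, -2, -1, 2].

X[0] = Σ(n=0 to 7) x[n] · ω_8^0 = Σ x[n]
= (-2) + (-1) + (3) + (-2) + (3) + (-2) + (-1) + (2)

X[0] = 0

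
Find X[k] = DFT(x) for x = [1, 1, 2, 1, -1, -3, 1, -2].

X[k] = Σ(n=0 to 7) x[n] · ω_8^(nk)
where ω_8 = e^(-2πi/8)

Computing each X[k]:
X[0] = 0
X[1] = 2.7071-5.9497i
X[2] = -3+1i
X[3] = 1.2929-3.9497i
X[4] = 6
X[5] = 1.2929+3.9497i
X[6] = -3-1i
X[7] = 2.7071+5.9497i

X = [0, 2.7071-5.9497i, -3+1i, 1.2929-3.9497i, 6, 1.2929+3.9497i, -3-1i, 2.7071+5.9497i]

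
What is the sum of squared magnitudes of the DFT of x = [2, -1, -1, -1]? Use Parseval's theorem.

Parseval: Σ|x[n]|² = (1/N)Σ|X[k]|², so Σ|X[k]|² = N·Σ|x[n]|² = 4·7.0000

Σ|X[k]|² = N·Σ|x[n]|² = 4·7.0000 = 28.0000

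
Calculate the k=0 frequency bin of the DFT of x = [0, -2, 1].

X[0] = Σ(n=0 to 2) x[n] · ω_3^0 = Σ x[n]
= (0) + (-2) + (1)

X[0] = -1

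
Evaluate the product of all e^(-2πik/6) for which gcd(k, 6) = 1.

The primitive 6th roots of unity are ω_6^k for k coprime to 6: k ∈ {1, 5}
Their product equals the constant term of the cyclotomic polynomial Φ_6(x) up to sign.
For n ≥ 3, the product of all primitive nth roots of unity is 1. (For n=1 it is 1; for n=2 it is -1.)

1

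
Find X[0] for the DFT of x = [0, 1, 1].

X[0] = Σ(n=0 to 2) x[n] · ω_3^0 = Σ x[n]
= (0) + (1) + (1)

X[0] = 2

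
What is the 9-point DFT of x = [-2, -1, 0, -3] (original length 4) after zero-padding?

Original 4-point DFT: [-6, -2-2i, 2, -2+2i]
Zero-padded 9-point DFT provides frequency interpolation.

DFT_9([x, 0, ...]) = [-6, -1.2660+3.2409i, -0.6736-1.6133i, -4.5000+0.8660i, 0.4397+2.9401i, 0.4397-2.9401i, -4.5000-0.8660i, -0.6736+1.6133i, -1.2660-3.2409i]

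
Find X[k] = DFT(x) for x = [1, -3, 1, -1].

X[k] = Σ(n=0 to 3) x[n] · ω_4^(nk)
where ω_4 = e^(-2πi/4)

Computing each X[k]:
X[0] = -2
X[1] = 2i
X[2] = 6
X[3] = -2i

X = [-2, 2i, 6, -2i]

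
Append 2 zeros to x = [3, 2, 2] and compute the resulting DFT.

Original 3-point DFT: [7, 1, 1]
Zero-padded 5-point DFT provides frequency interpolation.

DFT_5([x, 0, ...]) = [7, 2.0000-3.0777i, 2.0000+0.7265i, 2.0000-0.7265i, 2.0000+3.0777i]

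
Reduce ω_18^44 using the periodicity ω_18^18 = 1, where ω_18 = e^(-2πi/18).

Since ω_18^18 = 1, powers reduce modulo 18.
44 mod 18 = 8
So ω_18^44 = ω_18^8 = e^(-2πi·8/18)

ω_18^44 = ω_18^8 = -0.9397-0.3420i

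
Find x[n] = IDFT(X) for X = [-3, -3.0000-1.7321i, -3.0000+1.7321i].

x[n] = (1/3) Σ(k=0 to 2) X[k] · e^(2πikn/3)

Computing each x[n]:
x[0] = -3
x[1] = 1
x[2] = -1

x = [-3, 1, -1]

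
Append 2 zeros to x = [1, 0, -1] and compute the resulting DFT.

Original 3-point DFT: [0, 1.5000-0.8660i, 1.5000+0.8660i]
Zero-padded 5-point DFT provides frequency interpolation.

DFT_5([x, 0, ...]) = [0, 1.8090+0.5878i, 0.6910-0.9511i, 0.6910+0.9511i, 1.8090-0.5878i]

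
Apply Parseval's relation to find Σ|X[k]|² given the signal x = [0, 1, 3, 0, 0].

Parseval: Σ|x[n]|² = (1/N)Σ|X[k]|², so Σ|X[k]|² = N·Σ|x[n]|² = 5·10.0000

Σ|X[k]|² = N·Σ|x[n]|² = 5·10.0000 = 50.0000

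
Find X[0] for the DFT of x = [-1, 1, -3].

X[0] = Σ(n=0 to 2) x[n] · ω_3^0 = Σ x[n]
= (-1) + (1) + (-3)

X[0] = -3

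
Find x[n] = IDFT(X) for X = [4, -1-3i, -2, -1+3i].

x[n] = (1/4) Σ(k=0 to 3) X[k] · e^(2πikn/4)

Computing each x[n]:
x[0] = 0
x[1] = 3
x[2] = 1
x[3] = 0

x = [0, 3, 1, 0]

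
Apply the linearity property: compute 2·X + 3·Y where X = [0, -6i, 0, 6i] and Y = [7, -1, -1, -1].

By linearity: DFT(2x + 3y) = 2·DFT(x) + 3·DFT(y)
= 2·[0, -6i, 0, 6i] + 3·[7, -1, -1, -1]

Computing element-wise:
Z[0] = 2·(0) + 3·(7) = 21
Z[1] = 2·(-6i) + 3·(-1) = -3-12i
Z[2] = 2·(0) + 3·(-1) = -3
Z[3] = 2·(6i) + 3·(-1) = -3+12i

DFT(2x + 3y) = 2·X + 3·Y = [21, -3-12i, -3, -3+12i]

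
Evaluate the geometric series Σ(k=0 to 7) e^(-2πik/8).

Sum of all nth roots of unity equals 0 for n > 1 (geometric series with r ≠ 1).

0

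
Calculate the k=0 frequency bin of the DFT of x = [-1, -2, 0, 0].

X[0] = Σ(n=0 to 3) x[n] · ω_4^0 = Σ x[n]
= (-1) + (-2) + (0) + (0)

X[0] = -3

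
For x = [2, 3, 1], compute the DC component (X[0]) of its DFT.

X[0] = Σ(n=0 to 2) x[n] · ω_3^0 = Σ x[n]
= (2) + (3) + (1)

X[0] = 6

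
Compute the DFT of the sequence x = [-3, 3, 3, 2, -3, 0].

X[k] = Σ(n=0 to 5) x[n] · ω_6^(nk)
where ω_6 = e^(-2πi/6)

Computing each X[k]:
X[0] = 2
X[1] = -3.5000-7.7942i
X[2] = -2.5000+2.5981i
X[3] = -8
X[4] = -2.5000-2.5981i
X[5] = -3.5000+7.7942i

X = [2, -3.5000-7.7942i, -2.5000+2.5981i, -8, -2.5000-2.5981i, -3.5000+7.7942i]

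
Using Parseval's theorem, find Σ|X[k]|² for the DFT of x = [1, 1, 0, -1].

Parseval: Σ|x[n]|² = (1/N)Σ|X[k]|², so Σ|X[k]|² = N·Σ|x[n]|² = 4·3.0000

Σ|X[k]|² = N·Σ|x[n]|² = 4·3.0000 = 12.0000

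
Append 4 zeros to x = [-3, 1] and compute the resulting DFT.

Original 2-point DFT: [-2, -4]
Zero-padded 6-point DFT provides frequency interpolation.

DFT_6([x, 0, ...]) = [-2, -2.5000-0.8660i, -3.5000-0.8660i, -4, -3.5000+0.8660i, -2.5000+0.8660i]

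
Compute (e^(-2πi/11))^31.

Since ω_11^11 = 1, powers reduce modulo 11.
31 mod 11 = 9
So ω_11^31 = ω_11^9 = e^(-2πi·9/11)

ω_11^31 = ω_11^9 = 0.4154+0.9096i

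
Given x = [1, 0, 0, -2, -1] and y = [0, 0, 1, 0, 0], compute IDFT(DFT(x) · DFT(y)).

(x ⊛ y)[n] = Σ(m=0 to 4) x[m] · y[(n-m) mod 5]

Computing each output sample:
(x ⊛ y)[0] = -2
(x ⊛ y)[1] = -1
(x ⊛ y)[2] = 1
(x ⊛ y)[3] = 0
(x ⊛ y)[4] = 0

x ⊛ y = [-2, -1, 1, 0, 0]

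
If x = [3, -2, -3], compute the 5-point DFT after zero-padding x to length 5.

Original 3-point DFT: [-2, 5.5000-0.8660i, 5.5000+0.8660i]
Zero-padded 5-point DFT provides frequency interpolation.

DFT_5([x, 0, ...]) = [-2, 4.8090+3.6655i, 3.6910-1.6776i, 3.6910+1.6776i, 4.8090-3.6655i]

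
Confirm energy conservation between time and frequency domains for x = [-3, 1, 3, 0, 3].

Time domain:
Σ|x[n]|² = |-3|² + |1|² + |3|² + |0|² + |3|² = 28.0000

Frequency domain:
(1/5)Σ|X[k]|² = (1/5)(|4|² + |-4.1910+0.1388i|² + |-5.3090+4.0287i|² + |-5.3090-4.0287i|² + |-4.1910-0.1388i|²) = (1/5)·140.0000 = 28.0000

Both sides agree, confirming Parseval's theorem.

Σ|x[n]|² = (1/N)Σ|X[k]|² = 28.0000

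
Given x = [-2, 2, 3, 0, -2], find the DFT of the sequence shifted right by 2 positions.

Time shift by 2: X_shifted[k] = ω_5^(2k) · X[k]
Shifted x = [0, -2, -2, 2, 3]

DFT(x[n-2]) = [1, 0.3090+7.1064i, -0.8090-0.8653i, -0.8090+0.8653i, 0.3090-7.1064i]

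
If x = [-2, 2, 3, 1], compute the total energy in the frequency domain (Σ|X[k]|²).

Parseval: Σ|x[n]|² = (1/N)Σ|X[k]|², so Σ|X[k]|² = N·Σ|x[n]|² = 4·18.0000

Σ|X[k]|² = N·Σ|x[n]|² = 4·18.0000 = 72.0000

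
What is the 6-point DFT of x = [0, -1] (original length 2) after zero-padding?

Original 2-point DFT: [-1, 1]
Zero-padded 6-point DFT provides frequency interpolation.

DFT_6([x, 0, ...]) = [-1, -0.5000+0.8660i, 0.5000+0.8660i, 1, 0.5000-0.8660i, -0.5000-0.8660i]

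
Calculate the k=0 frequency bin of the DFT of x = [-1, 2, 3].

X[0] = Σ(n=0 to 2) x[n] · ω_3^0 = Σ x[n]
= (-1) + (2) + (3)

X[0] = 4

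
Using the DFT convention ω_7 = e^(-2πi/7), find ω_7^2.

ω_7^2 = e^(-2πi·2/7)
= cos(-2π·2/7) + i·sin(-2π·2/7)
= cos(-4π/7) + i·sin(-4π/7)

ω_7^2 = cos(-4π/7) + i·sin(-4π/7) = -0.2225-0.9749i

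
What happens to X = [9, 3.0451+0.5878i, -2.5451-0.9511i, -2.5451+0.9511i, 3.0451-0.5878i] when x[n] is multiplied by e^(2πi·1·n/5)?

Modulation property: DFT(ω_5^(-1n)·x[n]) = X[(k-1) mod 5], so circularly shift X by 1 positions.

X[k-1] = [3.0451-0.5878i, 9, 3.0451+0.5878i, -2.5451-0.9511i, -2.5451+0.9511i]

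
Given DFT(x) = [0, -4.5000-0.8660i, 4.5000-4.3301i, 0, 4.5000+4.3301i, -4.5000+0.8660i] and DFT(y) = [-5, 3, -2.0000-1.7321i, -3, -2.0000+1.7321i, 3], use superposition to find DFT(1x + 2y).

By linearity: DFT(1x + 2y) = 1·DFT(x) + 2·DFT(y)
= 1·[0, -4.5000-0.8660i, 4.5000-4.3301i, 0, 4.5000+4.3301i, -4.5000+0.8660i] + 2·[-5, 3, -2.0000-1.7321i, -3, -2.0000+1.7321i, 3]

Computing element-wise:
Z[0] = 1·(0) + 2·(-5) = -10
Z[1] = 1·(-4.5000-0.8660i) + 2·(3) = 1.5000-0.8660i
Z[2] = 1·(4.5000-4.3301i) + 2·(-2.0000-1.7321i) = 0.5000-7.7943i
Z[3] = 1·(0) + 2·(-3) = -6
Z[4] = 1·(4.5000+4.3301i) + 2·(-2.0000+1.7321i) = 0.5000+7.7943i
Z[5] = 1·(-4.5000+0.8660i) + 2·(3) = 1.5000+0.8660i

DFT(1x + 2y) = 1·X + 2·Y = [-10, 1.5000-0.8660i, 0.5000-7.7943i, -6, 0.5000+7.7943i, 1.5000+0.8660i]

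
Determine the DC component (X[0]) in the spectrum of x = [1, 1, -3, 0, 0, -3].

X[0] = Σ(n=0 to 5) x[n] · ω_6^0 = Σ x[n]
= (1) + (1) + (-3) + (0) + (0) + (-3)

X[0] = -4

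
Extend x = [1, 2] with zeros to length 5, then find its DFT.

Original 2-point DFT: [3, -1]
Zero-padded 5-point DFT provides frequency interpolation.

DFT_5([x, 0, ...]) = [3, 1.6180-1.9021i, -0.6180-1.1756i, -0.6180+1.1756i, 1.6180+1.9021i]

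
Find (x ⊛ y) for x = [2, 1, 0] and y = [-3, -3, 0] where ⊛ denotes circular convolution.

(x ⊛ y)[n] = Σ(m=0 to 2) x[m] · y[(n-m) mod 3]

Computing each output sample:
(x ⊛ y)[0] = -6
(x ⊛ y)[1] = -9
(x ⊛ y)[2] = -3

x ⊛ y = [-6, -9, -3]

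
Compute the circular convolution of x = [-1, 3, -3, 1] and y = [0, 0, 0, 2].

(x ⊛ y)[n] = Σ(m=0 to 3) x[m] · y[(n-m) mod 4]

Computing each output sample:
(x ⊛ y)[0] = 6
(x ⊛ y)[1] = -6
(x ⊛ y)[2] = 2
(x ⊛ y)[3] = -2

x ⊛ y = [6, -6, 2, -2]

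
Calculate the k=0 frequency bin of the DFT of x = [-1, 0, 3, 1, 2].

X[0] = Σ(n=0 to 4) x[n] · ω_5^0 = Σ x[n]
= (-1) + (0) + (3) + (1) + (2)

X[0] = 5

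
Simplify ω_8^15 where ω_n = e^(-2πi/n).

Since ω_8^8 = 1, powers reduce modulo 8.
15 mod 8 = 7
So ω_8^15 = ω_8^7 = e^(-2πi·7/8)

ω_8^15 = ω_8^7 = 0.7071+0.7071i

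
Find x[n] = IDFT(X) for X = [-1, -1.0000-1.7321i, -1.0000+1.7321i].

x[n] = (1/3) Σ(k=0 to 2) X[k] · e^(2πikn/3)

Computing each x[n]:
x[0] = -1
x[1] = 1
x[2] = -1

x = [-1, 1, -1]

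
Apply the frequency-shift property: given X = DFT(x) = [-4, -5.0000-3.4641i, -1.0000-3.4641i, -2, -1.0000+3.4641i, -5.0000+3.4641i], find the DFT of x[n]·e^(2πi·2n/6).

Modulation property: DFT(ω_6^(-2n)·x[n]) = X[(k-2) mod 6], so circularly shift X by 2 positions.

X[k-2] = [-1.0000+3.4641i, -5.0000+3.4641i, -4, -5.0000-3.4641i, -1.0000-3.4641i, -2]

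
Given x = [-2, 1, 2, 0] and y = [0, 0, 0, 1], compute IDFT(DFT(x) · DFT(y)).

(x ⊛ y)[n] = Σ(m=0 to 3) x[m] · y[(n-m) mod 4]

Computing each output sample:
(x ⊛ y)[0] = 1
(x ⊛ y)[1] = 2
(x ⊛ y)[2] = 0
(x ⊛ y)[3] = -2

x ⊛ y = [1, 2, 0, -2]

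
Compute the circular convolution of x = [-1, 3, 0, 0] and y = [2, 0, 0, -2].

(x ⊛ y)[n] = Σ(m=0 to 3) x[m] · y[(n-m) mod 4]

Computing each output sample:
(x ⊛ y)[0] = -8
(x ⊛ y)[1] = 6
(x ⊛ y)[2] = 0
(x ⊛ y)[3] = 2

x ⊛ y = [-8, 6, 0, 2]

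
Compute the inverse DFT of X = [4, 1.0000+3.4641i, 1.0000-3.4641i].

x[n] = (1/3) Σ(k=0 to 2) X[k] · e^(2πikn/3)

Computing each x[n]:
x[0] = 2
x[1] = -1
x[2] = 3

x = [2, -1, 3]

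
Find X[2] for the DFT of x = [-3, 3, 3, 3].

X[2] = Σ(n=0 to 3) x[n] · ω_4^(2n) where ω_4 = e^(-2πi/4)
= (-3)·ω_4^0 + (3)·ω_4^2 + (3)·ω_4^4 + (3)·ω_4^6

X[2] = -6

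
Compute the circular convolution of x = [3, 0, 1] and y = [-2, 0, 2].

(x ⊛ y)[n] = Σ(m=0 to 2) x[m] · y[(n-m) mod 3]

Computing each output sample:
(x ⊛ y)[0] = -6
(x ⊛ y)[1] = 2
(x ⊛ y)[2] = 4

x ⊛ y = [-6, 2, 4]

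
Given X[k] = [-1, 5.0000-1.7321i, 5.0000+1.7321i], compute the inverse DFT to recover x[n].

x[n] = (1/3) Σ(k=0 to 2) X[k] · e^(2πikn/3)

Computing each x[n]:
x[0] = 3
x[1] = -1
x[2] = -3

x = [3, -1, -3]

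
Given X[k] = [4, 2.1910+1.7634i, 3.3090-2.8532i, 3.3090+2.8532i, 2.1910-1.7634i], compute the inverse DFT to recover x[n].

x[n] = (1/5) Σ(k=0 to 4) X[k] · e^(2πikn/5)

Computing each x[n]:
x[0] = 3
x[1] = 0
x[2] = -1
x[3] = 2
x[4] = 0

x = [3, 0, -1, 2, 0]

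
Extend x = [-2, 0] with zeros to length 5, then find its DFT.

Original 2-point DFT: [-2, -2]
Zero-padded 5-point DFT provides frequency interpolation.

DFT_5([x, 0, ...]) = [-2, -2, -2, -2, -2]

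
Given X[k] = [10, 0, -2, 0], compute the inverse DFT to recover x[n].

x[n] = (1/4) Σ(k=0 to 3) X[k] · e^(2πikn/4)

Computing each x[n]:
x[0] = 2
x[1] = 3
x[2] = 2
x[3] = 3

x = [2, 3, 2, 3]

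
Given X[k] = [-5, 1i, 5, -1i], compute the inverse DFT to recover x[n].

x[n] = (1/4) Σ(k=0 to 3) X[k] · e^(2πikn/4)

Computing each x[n]:
x[0] = 0
x[1] = -3
x[2] = 0
x[3] = -2

x = [0, -3, 0, -2]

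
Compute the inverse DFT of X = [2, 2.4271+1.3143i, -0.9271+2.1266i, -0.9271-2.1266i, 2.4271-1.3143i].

x[n] = (1/5) Σ(k=0 to 4) X[k] · e^(2πikn/5)

Computing each x[n]:
x[0] = 1
x[1] = 0
x[2] = 0
x[3] = -1
x[4] = 2

x = [1, 0, 0, -1, 2]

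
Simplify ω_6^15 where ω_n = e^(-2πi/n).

Since ω_6^6 = 1, powers reduce modulo 6.
15 mod 6 = 3
So ω_6^15 = ω_6^3 = e^(-2πi·3/6)

ω_6^15 = ω_6^3 = -1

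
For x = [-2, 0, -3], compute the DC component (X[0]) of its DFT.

X[0] = Σ(n=0 to 2) x[n] · ω_3^0 = Σ x[n]
= (-2) + (0) + (-3)

X[0] = -5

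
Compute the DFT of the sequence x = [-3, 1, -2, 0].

X[k] = Σ(n=0 to 3) x[n] · ω_4^(nk)
where ω_4 = e^(-2πi/4)

Computing each X[k]:
X[0] = -4
X[1] = -1-1i
X[2] = -6
X[3] = -1+1i

X = [-4, -1-1i, -6, -1+1i]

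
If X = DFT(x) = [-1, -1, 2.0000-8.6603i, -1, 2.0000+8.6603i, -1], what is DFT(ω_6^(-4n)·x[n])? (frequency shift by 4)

Modulation property: DFT(ω_6^(-4n)·x[n]) = X[(k-4) mod 6], so circularly shift X by 4 positions.

X[k-4] = [2.0000-8.6603i, -1, 2.0000+8.6603i, -1, -1, -1]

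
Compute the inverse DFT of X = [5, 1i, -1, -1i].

x[n] = (1/4) Σ(k=0 to 3) X[k] · e^(2πikn/4)

Computing each x[n]:
x[0] = 1
x[1] = 1
x[2] = 1
x[3] = 2

x = [1, 1, 1, 2]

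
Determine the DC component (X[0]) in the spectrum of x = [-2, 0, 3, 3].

X[0] = Σ(n=0 to 3) x[n] · ω_4^0 = Σ x[n]
= (-2) + (0) + (3) + (3)

X[0] = 4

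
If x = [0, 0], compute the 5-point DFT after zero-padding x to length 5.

Original 2-point DFT: [0, 0]
Zero-padded 5-point DFT provides frequency interpolation.

DFT_5([x, 0, ...]) = [0, 0, 0, 0, 0]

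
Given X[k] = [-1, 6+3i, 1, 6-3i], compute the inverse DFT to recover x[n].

x[n] = (1/4) Σ(k=0 to 3) X[k] · e^(2πikn/4)

Computing each x[n]:
x[0] = 3
x[1] = -2
x[2] = -3
x[3] = 1

x = [3, -2, -3, 1]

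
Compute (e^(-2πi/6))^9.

Since ω_6^6 = 1, powers reduce modulo 6.
9 mod 6 = 3
So ω_6^9 = ω_6^3 = e^(-2πi·3/6)

ω_6^9 = ω_6^3 = -1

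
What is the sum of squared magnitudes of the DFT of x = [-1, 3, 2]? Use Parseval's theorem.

Parseval: Σ|x[n]|² = (1/N)Σ|X[k]|², so Σ|X[k]|² = N·Σ|x[n]|² = 3·14.0000

Σ|X[k]|² = N·Σ|x[n]|² = 3·14.0000 = 42.0000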